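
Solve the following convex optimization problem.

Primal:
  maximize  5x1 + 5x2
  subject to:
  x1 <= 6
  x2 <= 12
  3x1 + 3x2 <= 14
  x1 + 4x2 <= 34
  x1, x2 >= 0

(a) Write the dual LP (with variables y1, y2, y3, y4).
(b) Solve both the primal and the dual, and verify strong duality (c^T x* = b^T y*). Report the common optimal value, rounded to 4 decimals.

The standard primal-dual pair for 'max c^T x s.t. A x <= b, x >= 0' is:
  Dual:  min b^T y  s.t.  A^T y >= c,  y >= 0.

So the dual LP is:
  minimize  6y1 + 12y2 + 14y3 + 34y4
  subject to:
    y1 + 3y3 + y4 >= 5
    y2 + 3y3 + 4y4 >= 5
    y1, y2, y3, y4 >= 0

Solving the primal: x* = (4.6667, 0).
  primal value c^T x* = 23.3333.
Solving the dual: y* = (0, 0, 1.6667, 0).
  dual value b^T y* = 23.3333.
Strong duality: c^T x* = b^T y*. Confirmed.

23.3333


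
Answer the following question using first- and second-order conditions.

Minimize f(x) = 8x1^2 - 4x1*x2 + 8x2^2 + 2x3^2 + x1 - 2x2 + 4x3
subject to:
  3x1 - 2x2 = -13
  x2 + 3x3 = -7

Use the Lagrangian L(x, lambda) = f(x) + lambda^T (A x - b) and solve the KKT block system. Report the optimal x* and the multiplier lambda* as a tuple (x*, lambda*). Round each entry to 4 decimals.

Form the Lagrangian:
  L(x, lambda) = (1/2) x^T Q x + c^T x + lambda^T (A x - b)
Stationarity (grad_x L = 0): Q x + c + A^T lambda = 0.
Primal feasibility: A x = b.

This gives the KKT block system:
  [ Q   A^T ] [ x     ]   [-c ]
  [ A    0  ] [ lambda ] = [ b ]

Solving the linear system:
  x*      = (-3.2927, 1.561, -2.8537)
  lambda* = (19.3089, 2.4715)
  f(x*)   = 125.2439

x* = (-3.2927, 1.561, -2.8537), lambda* = (19.3089, 2.4715)


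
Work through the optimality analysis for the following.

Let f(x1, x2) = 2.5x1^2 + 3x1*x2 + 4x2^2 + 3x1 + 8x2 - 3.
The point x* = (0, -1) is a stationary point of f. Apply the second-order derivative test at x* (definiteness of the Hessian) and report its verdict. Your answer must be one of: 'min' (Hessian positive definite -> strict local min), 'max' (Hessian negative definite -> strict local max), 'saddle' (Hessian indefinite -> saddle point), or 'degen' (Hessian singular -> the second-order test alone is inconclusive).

Compute the Hessian H = grad^2 f:
  H = [[5, 3], [3, 8]]
Verify stationarity: grad f(x*) = H x* + g = (0, 0).
Eigenvalues of H: 3.1459, 9.8541.
Both eigenvalues > 0, so H is positive definite -> x* is a strict local min.

min


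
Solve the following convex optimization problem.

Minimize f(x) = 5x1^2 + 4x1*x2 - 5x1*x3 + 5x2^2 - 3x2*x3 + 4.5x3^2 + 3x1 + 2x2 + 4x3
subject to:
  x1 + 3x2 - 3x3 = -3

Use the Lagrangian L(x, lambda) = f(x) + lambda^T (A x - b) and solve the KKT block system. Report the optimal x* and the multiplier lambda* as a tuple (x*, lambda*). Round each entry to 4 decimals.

Form the Lagrangian:
  L(x, lambda) = (1/2) x^T Q x + c^T x + lambda^T (A x - b)
Stationarity (grad_x L = 0): Q x + c + A^T lambda = 0.
Primal feasibility: A x = b.

This gives the KKT block system:
  [ Q   A^T ] [ x     ]   [-c ]
  [ A    0  ] [ lambda ] = [ b ]

Solving the linear system:
  x*      = (-0.1858, -0.9088, 0.0293)
  lambda* = (2.6396)
  f(x*)   = 2.8305

x* = (-0.1858, -0.9088, 0.0293), lambda* = (2.6396)


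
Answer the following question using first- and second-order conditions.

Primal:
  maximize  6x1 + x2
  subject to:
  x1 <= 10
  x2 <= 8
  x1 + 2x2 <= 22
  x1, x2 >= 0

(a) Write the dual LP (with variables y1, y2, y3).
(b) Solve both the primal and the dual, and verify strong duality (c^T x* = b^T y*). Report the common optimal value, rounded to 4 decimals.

The standard primal-dual pair for 'max c^T x s.t. A x <= b, x >= 0' is:
  Dual:  min b^T y  s.t.  A^T y >= c,  y >= 0.

So the dual LP is:
  minimize  10y1 + 8y2 + 22y3
  subject to:
    y1 + y3 >= 6
    y2 + 2y3 >= 1
    y1, y2, y3 >= 0

Solving the primal: x* = (10, 6).
  primal value c^T x* = 66.
Solving the dual: y* = (5.5, 0, 0.5).
  dual value b^T y* = 66.
Strong duality: c^T x* = b^T y*. Confirmed.

66


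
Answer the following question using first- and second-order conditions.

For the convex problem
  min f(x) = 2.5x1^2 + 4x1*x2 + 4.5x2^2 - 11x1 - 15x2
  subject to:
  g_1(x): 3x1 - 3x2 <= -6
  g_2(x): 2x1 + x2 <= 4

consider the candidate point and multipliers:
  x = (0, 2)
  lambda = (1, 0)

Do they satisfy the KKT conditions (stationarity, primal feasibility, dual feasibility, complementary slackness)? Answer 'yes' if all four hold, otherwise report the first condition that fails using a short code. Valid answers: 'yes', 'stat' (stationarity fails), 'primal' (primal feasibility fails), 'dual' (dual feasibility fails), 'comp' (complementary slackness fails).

Gradient of f: grad f(x) = Q x + c = (-3, 3)
Constraint values g_i(x) = a_i^T x - b_i:
  g_1((0, 2)) = 0
  g_2((0, 2)) = -2
Stationarity residual: grad f(x) + sum_i lambda_i a_i = (0, 0)
  -> stationarity OK
Primal feasibility (all g_i <= 0): OK
Dual feasibility (all lambda_i >= 0): OK
Complementary slackness (lambda_i * g_i(x) = 0 for all i): OK

Verdict: yes, KKT holds.

yes


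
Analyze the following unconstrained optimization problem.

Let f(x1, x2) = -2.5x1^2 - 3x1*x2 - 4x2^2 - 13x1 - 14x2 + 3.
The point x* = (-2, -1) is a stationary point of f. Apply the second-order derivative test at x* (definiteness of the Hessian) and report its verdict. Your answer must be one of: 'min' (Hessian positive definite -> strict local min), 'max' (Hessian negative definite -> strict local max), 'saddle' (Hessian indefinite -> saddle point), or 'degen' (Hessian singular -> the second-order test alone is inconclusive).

Compute the Hessian H = grad^2 f:
  H = [[-5, -3], [-3, -8]]
Verify stationarity: grad f(x*) = H x* + g = (0, 0).
Eigenvalues of H: -9.8541, -3.1459.
Both eigenvalues < 0, so H is negative definite -> x* is a strict local max.

max


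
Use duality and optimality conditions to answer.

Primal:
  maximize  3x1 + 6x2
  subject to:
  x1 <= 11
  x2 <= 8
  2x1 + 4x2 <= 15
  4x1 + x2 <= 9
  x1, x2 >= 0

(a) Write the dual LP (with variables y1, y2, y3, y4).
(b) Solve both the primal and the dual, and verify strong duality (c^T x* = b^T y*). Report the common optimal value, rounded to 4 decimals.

The standard primal-dual pair for 'max c^T x s.t. A x <= b, x >= 0' is:
  Dual:  min b^T y  s.t.  A^T y >= c,  y >= 0.

So the dual LP is:
  minimize  11y1 + 8y2 + 15y3 + 9y4
  subject to:
    y1 + 2y3 + 4y4 >= 3
    y2 + 4y3 + y4 >= 6
    y1, y2, y3, y4 >= 0

Solving the primal: x* = (1.5, 3).
  primal value c^T x* = 22.5.
Solving the dual: y* = (0, 0, 1.5, 0).
  dual value b^T y* = 22.5.
Strong duality: c^T x* = b^T y*. Confirmed.

22.5


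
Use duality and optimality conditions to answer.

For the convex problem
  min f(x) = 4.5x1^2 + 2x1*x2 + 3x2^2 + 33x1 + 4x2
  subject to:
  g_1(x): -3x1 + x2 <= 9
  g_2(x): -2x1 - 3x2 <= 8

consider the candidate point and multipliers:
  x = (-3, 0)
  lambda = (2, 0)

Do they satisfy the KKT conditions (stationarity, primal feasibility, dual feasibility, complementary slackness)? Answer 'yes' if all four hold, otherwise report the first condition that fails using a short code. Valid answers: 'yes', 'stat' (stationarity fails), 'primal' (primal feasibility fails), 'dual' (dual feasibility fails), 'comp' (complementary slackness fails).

Gradient of f: grad f(x) = Q x + c = (6, -2)
Constraint values g_i(x) = a_i^T x - b_i:
  g_1((-3, 0)) = 0
  g_2((-3, 0)) = -2
Stationarity residual: grad f(x) + sum_i lambda_i a_i = (0, 0)
  -> stationarity OK
Primal feasibility (all g_i <= 0): OK
Dual feasibility (all lambda_i >= 0): OK
Complementary slackness (lambda_i * g_i(x) = 0 for all i): OK

Verdict: yes, KKT holds.

yes


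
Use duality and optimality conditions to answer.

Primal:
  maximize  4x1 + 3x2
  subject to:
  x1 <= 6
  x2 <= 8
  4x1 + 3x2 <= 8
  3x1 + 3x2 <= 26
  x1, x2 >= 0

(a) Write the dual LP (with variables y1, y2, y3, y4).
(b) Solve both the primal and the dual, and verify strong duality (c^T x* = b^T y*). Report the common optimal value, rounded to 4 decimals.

The standard primal-dual pair for 'max c^T x s.t. A x <= b, x >= 0' is:
  Dual:  min b^T y  s.t.  A^T y >= c,  y >= 0.

So the dual LP is:
  minimize  6y1 + 8y2 + 8y3 + 26y4
  subject to:
    y1 + 4y3 + 3y4 >= 4
    y2 + 3y3 + 3y4 >= 3
    y1, y2, y3, y4 >= 0

Solving the primal: x* = (2, 0).
  primal value c^T x* = 8.
Solving the dual: y* = (0, 0, 1, 0).
  dual value b^T y* = 8.
Strong duality: c^T x* = b^T y*. Confirmed.

8


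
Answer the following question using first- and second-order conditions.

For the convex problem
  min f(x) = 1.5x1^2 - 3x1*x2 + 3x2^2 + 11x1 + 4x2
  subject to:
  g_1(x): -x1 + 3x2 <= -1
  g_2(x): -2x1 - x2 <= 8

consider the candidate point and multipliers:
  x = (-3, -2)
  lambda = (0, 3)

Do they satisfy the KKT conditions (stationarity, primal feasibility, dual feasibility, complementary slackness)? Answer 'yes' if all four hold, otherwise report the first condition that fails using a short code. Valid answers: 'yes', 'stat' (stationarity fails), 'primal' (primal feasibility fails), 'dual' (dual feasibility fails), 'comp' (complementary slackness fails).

Gradient of f: grad f(x) = Q x + c = (8, 1)
Constraint values g_i(x) = a_i^T x - b_i:
  g_1((-3, -2)) = -2
  g_2((-3, -2)) = 0
Stationarity residual: grad f(x) + sum_i lambda_i a_i = (2, -2)
  -> stationarity FAILS
Primal feasibility (all g_i <= 0): OK
Dual feasibility (all lambda_i >= 0): OK
Complementary slackness (lambda_i * g_i(x) = 0 for all i): OK

Verdict: the first failing condition is stationarity -> stat.

stat


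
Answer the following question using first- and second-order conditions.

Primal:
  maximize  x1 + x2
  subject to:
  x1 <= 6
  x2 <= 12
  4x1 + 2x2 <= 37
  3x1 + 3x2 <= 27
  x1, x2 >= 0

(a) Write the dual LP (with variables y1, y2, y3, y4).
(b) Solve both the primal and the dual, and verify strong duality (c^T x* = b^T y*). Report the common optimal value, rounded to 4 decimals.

The standard primal-dual pair for 'max c^T x s.t. A x <= b, x >= 0' is:
  Dual:  min b^T y  s.t.  A^T y >= c,  y >= 0.

So the dual LP is:
  minimize  6y1 + 12y2 + 37y3 + 27y4
  subject to:
    y1 + 4y3 + 3y4 >= 1
    y2 + 2y3 + 3y4 >= 1
    y1, y2, y3, y4 >= 0

Solving the primal: x* = (6, 3).
  primal value c^T x* = 9.
Solving the dual: y* = (0, 0, 0, 0.3333).
  dual value b^T y* = 9.
Strong duality: c^T x* = b^T y*. Confirmed.

9


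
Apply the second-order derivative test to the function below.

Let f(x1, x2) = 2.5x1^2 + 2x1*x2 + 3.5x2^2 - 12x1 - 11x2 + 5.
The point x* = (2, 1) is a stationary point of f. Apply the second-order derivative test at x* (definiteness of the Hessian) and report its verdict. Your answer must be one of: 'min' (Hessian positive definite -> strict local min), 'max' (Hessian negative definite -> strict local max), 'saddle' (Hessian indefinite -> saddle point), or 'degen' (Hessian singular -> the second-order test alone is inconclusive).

Compute the Hessian H = grad^2 f:
  H = [[5, 2], [2, 7]]
Verify stationarity: grad f(x*) = H x* + g = (0, 0).
Eigenvalues of H: 3.7639, 8.2361.
Both eigenvalues > 0, so H is positive definite -> x* is a strict local min.

min


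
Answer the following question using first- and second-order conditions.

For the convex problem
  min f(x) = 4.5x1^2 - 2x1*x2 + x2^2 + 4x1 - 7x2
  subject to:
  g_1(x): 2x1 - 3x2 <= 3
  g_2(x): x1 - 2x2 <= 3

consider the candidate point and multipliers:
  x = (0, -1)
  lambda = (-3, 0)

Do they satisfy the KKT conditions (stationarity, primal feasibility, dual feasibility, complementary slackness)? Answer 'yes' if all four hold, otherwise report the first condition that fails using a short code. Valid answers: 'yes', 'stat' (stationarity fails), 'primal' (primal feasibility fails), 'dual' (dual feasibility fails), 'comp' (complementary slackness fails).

Gradient of f: grad f(x) = Q x + c = (6, -9)
Constraint values g_i(x) = a_i^T x - b_i:
  g_1((0, -1)) = 0
  g_2((0, -1)) = -1
Stationarity residual: grad f(x) + sum_i lambda_i a_i = (0, 0)
  -> stationarity OK
Primal feasibility (all g_i <= 0): OK
Dual feasibility (all lambda_i >= 0): FAILS
Complementary slackness (lambda_i * g_i(x) = 0 for all i): OK

Verdict: the first failing condition is dual_feasibility -> dual.

dual


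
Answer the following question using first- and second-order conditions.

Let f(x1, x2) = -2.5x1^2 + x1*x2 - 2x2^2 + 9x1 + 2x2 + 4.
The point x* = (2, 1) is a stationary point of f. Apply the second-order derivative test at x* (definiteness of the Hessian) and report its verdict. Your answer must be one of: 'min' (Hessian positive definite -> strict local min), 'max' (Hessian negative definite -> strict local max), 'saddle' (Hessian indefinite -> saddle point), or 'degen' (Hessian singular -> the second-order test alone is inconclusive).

Compute the Hessian H = grad^2 f:
  H = [[-5, 1], [1, -4]]
Verify stationarity: grad f(x*) = H x* + g = (0, 0).
Eigenvalues of H: -5.618, -3.382.
Both eigenvalues < 0, so H is negative definite -> x* is a strict local max.

max


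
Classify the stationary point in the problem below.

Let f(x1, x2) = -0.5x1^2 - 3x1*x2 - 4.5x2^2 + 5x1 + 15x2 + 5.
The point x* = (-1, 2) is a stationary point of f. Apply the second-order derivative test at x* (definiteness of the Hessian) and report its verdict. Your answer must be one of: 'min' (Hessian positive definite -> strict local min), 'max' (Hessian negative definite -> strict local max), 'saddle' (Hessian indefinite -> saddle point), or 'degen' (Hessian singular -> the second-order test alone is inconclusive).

Compute the Hessian H = grad^2 f:
  H = [[-1, -3], [-3, -9]]
Verify stationarity: grad f(x*) = H x* + g = (0, 0).
Eigenvalues of H: -10, 0.
H has a zero eigenvalue (singular; negative semidefinite but not definite), so H is neither positive definite, negative definite, nor indefinite. The second-order test alone is inconclusive -> degen.
(Indeed, f is constant along the null direction of H through x*, so x* is not a strict local extremum.)

degen


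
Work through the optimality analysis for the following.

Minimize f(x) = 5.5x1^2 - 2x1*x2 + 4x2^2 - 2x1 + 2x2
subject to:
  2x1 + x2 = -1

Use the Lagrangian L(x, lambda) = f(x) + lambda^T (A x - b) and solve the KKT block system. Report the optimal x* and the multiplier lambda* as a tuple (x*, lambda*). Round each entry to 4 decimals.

Form the Lagrangian:
  L(x, lambda) = (1/2) x^T Q x + c^T x + lambda^T (A x - b)
Stationarity (grad_x L = 0): Q x + c + A^T lambda = 0.
Primal feasibility: A x = b.

This gives the KKT block system:
  [ Q   A^T ] [ x     ]   [-c ]
  [ A    0  ] [ lambda ] = [ b ]

Solving the linear system:
  x*      = (-0.2353, -0.5294)
  lambda* = (1.7647)
  f(x*)   = 0.5882

x* = (-0.2353, -0.5294), lambda* = (1.7647)


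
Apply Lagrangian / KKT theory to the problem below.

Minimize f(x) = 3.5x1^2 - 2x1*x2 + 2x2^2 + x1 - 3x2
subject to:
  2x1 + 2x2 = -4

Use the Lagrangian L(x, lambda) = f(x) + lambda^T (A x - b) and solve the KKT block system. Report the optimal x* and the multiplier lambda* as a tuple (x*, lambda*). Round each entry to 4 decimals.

Form the Lagrangian:
  L(x, lambda) = (1/2) x^T Q x + c^T x + lambda^T (A x - b)
Stationarity (grad_x L = 0): Q x + c + A^T lambda = 0.
Primal feasibility: A x = b.

This gives the KKT block system:
  [ Q   A^T ] [ x     ]   [-c ]
  [ A    0  ] [ lambda ] = [ b ]

Solving the linear system:
  x*      = (-1.0667, -0.9333)
  lambda* = (2.3)
  f(x*)   = 5.4667

x* = (-1.0667, -0.9333), lambda* = (2.3)


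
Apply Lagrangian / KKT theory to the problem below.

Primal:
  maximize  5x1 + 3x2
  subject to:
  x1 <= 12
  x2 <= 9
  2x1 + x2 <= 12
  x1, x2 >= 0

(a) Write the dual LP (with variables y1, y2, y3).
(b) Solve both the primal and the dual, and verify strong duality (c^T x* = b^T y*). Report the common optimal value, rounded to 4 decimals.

The standard primal-dual pair for 'max c^T x s.t. A x <= b, x >= 0' is:
  Dual:  min b^T y  s.t.  A^T y >= c,  y >= 0.

So the dual LP is:
  minimize  12y1 + 9y2 + 12y3
  subject to:
    y1 + 2y3 >= 5
    y2 + y3 >= 3
    y1, y2, y3 >= 0

Solving the primal: x* = (1.5, 9).
  primal value c^T x* = 34.5.
Solving the dual: y* = (0, 0.5, 2.5).
  dual value b^T y* = 34.5.
Strong duality: c^T x* = b^T y*. Confirmed.

34.5


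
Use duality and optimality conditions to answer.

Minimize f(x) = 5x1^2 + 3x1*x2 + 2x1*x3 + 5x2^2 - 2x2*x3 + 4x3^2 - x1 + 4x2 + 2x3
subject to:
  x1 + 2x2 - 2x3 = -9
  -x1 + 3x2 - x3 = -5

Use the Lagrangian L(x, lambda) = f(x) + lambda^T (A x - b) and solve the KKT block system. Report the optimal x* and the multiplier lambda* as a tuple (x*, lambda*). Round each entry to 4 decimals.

Form the Lagrangian:
  L(x, lambda) = (1/2) x^T Q x + c^T x + lambda^T (A x - b)
Stationarity (grad_x L = 0): Q x + c + A^T lambda = 0.
Primal feasibility: A x = b.

This gives the KKT block system:
  [ Q   A^T ] [ x     ]   [-c ]
  [ A    0  ] [ lambda ] = [ b ]

Solving the linear system:
  x*      = (-1.3911, -1.2934, 2.5111)
  lambda* = (11.8875, -1.8819)
  f(x*)   = 49.4087

x* = (-1.3911, -1.2934, 2.5111), lambda* = (11.8875, -1.8819)


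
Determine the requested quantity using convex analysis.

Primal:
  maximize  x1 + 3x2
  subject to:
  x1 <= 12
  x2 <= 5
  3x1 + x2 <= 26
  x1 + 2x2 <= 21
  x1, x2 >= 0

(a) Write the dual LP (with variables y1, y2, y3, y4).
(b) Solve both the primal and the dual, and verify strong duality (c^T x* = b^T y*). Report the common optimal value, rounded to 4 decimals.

The standard primal-dual pair for 'max c^T x s.t. A x <= b, x >= 0' is:
  Dual:  min b^T y  s.t.  A^T y >= c,  y >= 0.

So the dual LP is:
  minimize  12y1 + 5y2 + 26y3 + 21y4
  subject to:
    y1 + 3y3 + y4 >= 1
    y2 + y3 + 2y4 >= 3
    y1, y2, y3, y4 >= 0

Solving the primal: x* = (7, 5).
  primal value c^T x* = 22.
Solving the dual: y* = (0, 2.6667, 0.3333, 0).
  dual value b^T y* = 22.
Strong duality: c^T x* = b^T y*. Confirmed.

22


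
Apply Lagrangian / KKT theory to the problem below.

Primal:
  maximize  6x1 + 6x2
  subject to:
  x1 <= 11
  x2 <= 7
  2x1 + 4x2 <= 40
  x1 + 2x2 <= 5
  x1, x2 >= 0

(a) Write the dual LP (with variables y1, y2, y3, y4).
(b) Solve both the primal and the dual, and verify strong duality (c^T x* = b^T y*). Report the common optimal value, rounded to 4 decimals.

The standard primal-dual pair for 'max c^T x s.t. A x <= b, x >= 0' is:
  Dual:  min b^T y  s.t.  A^T y >= c,  y >= 0.

So the dual LP is:
  minimize  11y1 + 7y2 + 40y3 + 5y4
  subject to:
    y1 + 2y3 + y4 >= 6
    y2 + 4y3 + 2y4 >= 6
    y1, y2, y3, y4 >= 0

Solving the primal: x* = (5, 0).
  primal value c^T x* = 30.
Solving the dual: y* = (0, 0, 0, 6).
  dual value b^T y* = 30.
Strong duality: c^T x* = b^T y*. Confirmed.

30


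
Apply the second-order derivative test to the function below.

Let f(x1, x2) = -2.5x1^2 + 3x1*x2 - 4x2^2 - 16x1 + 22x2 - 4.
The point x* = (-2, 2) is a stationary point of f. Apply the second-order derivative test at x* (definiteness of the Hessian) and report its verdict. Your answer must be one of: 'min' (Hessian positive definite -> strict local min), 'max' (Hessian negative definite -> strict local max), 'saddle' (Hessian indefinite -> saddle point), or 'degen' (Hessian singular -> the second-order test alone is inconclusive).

Compute the Hessian H = grad^2 f:
  H = [[-5, 3], [3, -8]]
Verify stationarity: grad f(x*) = H x* + g = (0, 0).
Eigenvalues of H: -9.8541, -3.1459.
Both eigenvalues < 0, so H is negative definite -> x* is a strict local max.

max


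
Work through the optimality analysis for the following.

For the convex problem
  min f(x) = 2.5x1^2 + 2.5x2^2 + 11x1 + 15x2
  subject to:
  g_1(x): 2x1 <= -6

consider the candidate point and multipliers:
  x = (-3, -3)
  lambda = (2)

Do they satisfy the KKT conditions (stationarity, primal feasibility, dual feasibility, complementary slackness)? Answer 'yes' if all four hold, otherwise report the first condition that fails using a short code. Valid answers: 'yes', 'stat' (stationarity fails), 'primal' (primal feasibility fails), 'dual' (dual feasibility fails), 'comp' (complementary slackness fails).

Gradient of f: grad f(x) = Q x + c = (-4, 0)
Constraint values g_i(x) = a_i^T x - b_i:
  g_1((-3, -3)) = 0
Stationarity residual: grad f(x) + sum_i lambda_i a_i = (0, 0)
  -> stationarity OK
Primal feasibility (all g_i <= 0): OK
Dual feasibility (all lambda_i >= 0): OK
Complementary slackness (lambda_i * g_i(x) = 0 for all i): OK

Verdict: yes, KKT holds.

yes


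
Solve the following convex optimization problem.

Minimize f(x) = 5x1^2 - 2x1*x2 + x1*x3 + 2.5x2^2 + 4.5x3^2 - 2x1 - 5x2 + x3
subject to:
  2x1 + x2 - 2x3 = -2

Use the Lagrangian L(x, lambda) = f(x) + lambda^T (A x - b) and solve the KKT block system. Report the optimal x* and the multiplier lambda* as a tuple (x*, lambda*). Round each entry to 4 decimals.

Form the Lagrangian:
  L(x, lambda) = (1/2) x^T Q x + c^T x + lambda^T (A x - b)
Stationarity (grad_x L = 0): Q x + c + A^T lambda = 0.
Primal feasibility: A x = b.

This gives the KKT block system:
  [ Q   A^T ] [ x     ]   [-c ]
  [ A    0  ] [ lambda ] = [ b ]

Solving the linear system:
  x*      = (-0.4555, 0.1885, 0.6387)
  lambda* = (3.1466)
  f(x*)   = 3.4503

x* = (-0.4555, 0.1885, 0.6387), lambda* = (3.1466)


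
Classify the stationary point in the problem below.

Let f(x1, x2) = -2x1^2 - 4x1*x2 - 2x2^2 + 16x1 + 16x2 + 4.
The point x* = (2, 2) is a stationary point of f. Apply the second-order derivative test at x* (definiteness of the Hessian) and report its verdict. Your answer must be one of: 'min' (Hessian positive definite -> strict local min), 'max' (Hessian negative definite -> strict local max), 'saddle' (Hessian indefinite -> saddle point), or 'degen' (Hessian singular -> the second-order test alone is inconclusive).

Compute the Hessian H = grad^2 f:
  H = [[-4, -4], [-4, -4]]
Verify stationarity: grad f(x*) = H x* + g = (0, 0).
Eigenvalues of H: -8, 0.
H has a zero eigenvalue (singular; negative semidefinite but not definite), so H is neither positive definite, negative definite, nor indefinite. The second-order test alone is inconclusive -> degen.
(Indeed, f is constant along the null direction of H through x*, so x* is not a strict local extremum.)

degen


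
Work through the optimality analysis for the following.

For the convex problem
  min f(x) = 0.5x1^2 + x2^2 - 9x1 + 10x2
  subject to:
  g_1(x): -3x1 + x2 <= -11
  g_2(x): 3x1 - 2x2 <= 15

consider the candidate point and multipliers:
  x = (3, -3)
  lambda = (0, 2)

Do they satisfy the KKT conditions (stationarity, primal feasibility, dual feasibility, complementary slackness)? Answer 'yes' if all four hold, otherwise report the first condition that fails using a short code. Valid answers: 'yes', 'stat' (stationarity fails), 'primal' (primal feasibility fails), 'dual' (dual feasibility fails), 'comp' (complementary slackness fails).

Gradient of f: grad f(x) = Q x + c = (-6, 4)
Constraint values g_i(x) = a_i^T x - b_i:
  g_1((3, -3)) = -1
  g_2((3, -3)) = 0
Stationarity residual: grad f(x) + sum_i lambda_i a_i = (0, 0)
  -> stationarity OK
Primal feasibility (all g_i <= 0): OK
Dual feasibility (all lambda_i >= 0): OK
Complementary slackness (lambda_i * g_i(x) = 0 for all i): OK

Verdict: yes, KKT holds.

yes


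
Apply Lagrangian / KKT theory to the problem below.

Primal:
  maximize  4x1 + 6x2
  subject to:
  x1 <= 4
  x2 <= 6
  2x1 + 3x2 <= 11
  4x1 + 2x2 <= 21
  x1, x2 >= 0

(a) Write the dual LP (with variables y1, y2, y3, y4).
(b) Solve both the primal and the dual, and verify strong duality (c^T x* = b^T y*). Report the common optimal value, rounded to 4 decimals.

The standard primal-dual pair for 'max c^T x s.t. A x <= b, x >= 0' is:
  Dual:  min b^T y  s.t.  A^T y >= c,  y >= 0.

So the dual LP is:
  minimize  4y1 + 6y2 + 11y3 + 21y4
  subject to:
    y1 + 2y3 + 4y4 >= 4
    y2 + 3y3 + 2y4 >= 6
    y1, y2, y3, y4 >= 0

Solving the primal: x* = (4, 1).
  primal value c^T x* = 22.
Solving the dual: y* = (0, 0, 2, 0).
  dual value b^T y* = 22.
Strong duality: c^T x* = b^T y*. Confirmed.

22


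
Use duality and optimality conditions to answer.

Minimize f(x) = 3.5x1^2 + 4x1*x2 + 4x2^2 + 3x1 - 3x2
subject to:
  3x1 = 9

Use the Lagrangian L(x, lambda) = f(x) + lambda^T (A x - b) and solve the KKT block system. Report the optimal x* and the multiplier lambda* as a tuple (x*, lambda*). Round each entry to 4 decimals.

Form the Lagrangian:
  L(x, lambda) = (1/2) x^T Q x + c^T x + lambda^T (A x - b)
Stationarity (grad_x L = 0): Q x + c + A^T lambda = 0.
Primal feasibility: A x = b.

This gives the KKT block system:
  [ Q   A^T ] [ x     ]   [-c ]
  [ A    0  ] [ lambda ] = [ b ]

Solving the linear system:
  x*      = (3, -1.125)
  lambda* = (-6.5)
  f(x*)   = 35.4375

x* = (3, -1.125), lambda* = (-6.5)


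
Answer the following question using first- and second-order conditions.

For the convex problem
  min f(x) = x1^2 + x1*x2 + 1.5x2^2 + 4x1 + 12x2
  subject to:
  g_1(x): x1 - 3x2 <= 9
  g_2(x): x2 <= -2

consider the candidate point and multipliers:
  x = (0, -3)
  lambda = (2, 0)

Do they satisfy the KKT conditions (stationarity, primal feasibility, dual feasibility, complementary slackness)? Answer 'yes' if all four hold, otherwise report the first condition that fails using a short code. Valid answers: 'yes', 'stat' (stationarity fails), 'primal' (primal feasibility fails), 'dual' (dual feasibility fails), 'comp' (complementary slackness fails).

Gradient of f: grad f(x) = Q x + c = (1, 3)
Constraint values g_i(x) = a_i^T x - b_i:
  g_1((0, -3)) = 0
  g_2((0, -3)) = -1
Stationarity residual: grad f(x) + sum_i lambda_i a_i = (3, -3)
  -> stationarity FAILS
Primal feasibility (all g_i <= 0): OK
Dual feasibility (all lambda_i >= 0): OK
Complementary slackness (lambda_i * g_i(x) = 0 for all i): OK

Verdict: the first failing condition is stationarity -> stat.

stat


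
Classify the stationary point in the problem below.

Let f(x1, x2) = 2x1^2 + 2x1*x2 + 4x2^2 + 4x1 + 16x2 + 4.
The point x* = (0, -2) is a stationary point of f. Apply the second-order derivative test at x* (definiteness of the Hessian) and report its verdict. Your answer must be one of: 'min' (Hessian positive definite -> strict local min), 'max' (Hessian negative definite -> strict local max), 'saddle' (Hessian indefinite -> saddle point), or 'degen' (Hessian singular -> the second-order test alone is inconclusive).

Compute the Hessian H = grad^2 f:
  H = [[4, 2], [2, 8]]
Verify stationarity: grad f(x*) = H x* + g = (0, 0).
Eigenvalues of H: 3.1716, 8.8284.
Both eigenvalues > 0, so H is positive definite -> x* is a strict local min.

min


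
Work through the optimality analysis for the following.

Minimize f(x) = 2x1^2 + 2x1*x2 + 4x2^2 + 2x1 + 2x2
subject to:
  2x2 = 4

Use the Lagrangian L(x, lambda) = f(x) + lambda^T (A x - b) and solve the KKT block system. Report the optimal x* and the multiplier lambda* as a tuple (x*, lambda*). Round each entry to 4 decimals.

Form the Lagrangian:
  L(x, lambda) = (1/2) x^T Q x + c^T x + lambda^T (A x - b)
Stationarity (grad_x L = 0): Q x + c + A^T lambda = 0.
Primal feasibility: A x = b.

This gives the KKT block system:
  [ Q   A^T ] [ x     ]   [-c ]
  [ A    0  ] [ lambda ] = [ b ]

Solving the linear system:
  x*      = (-1.5, 2)
  lambda* = (-7.5)
  f(x*)   = 15.5

x* = (-1.5, 2), lambda* = (-7.5)


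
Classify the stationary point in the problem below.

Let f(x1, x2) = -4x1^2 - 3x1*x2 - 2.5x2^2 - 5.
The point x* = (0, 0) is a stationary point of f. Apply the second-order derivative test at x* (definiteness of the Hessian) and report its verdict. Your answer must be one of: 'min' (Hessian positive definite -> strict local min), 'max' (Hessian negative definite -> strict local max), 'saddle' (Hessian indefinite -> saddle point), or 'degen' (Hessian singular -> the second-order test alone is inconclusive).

Compute the Hessian H = grad^2 f:
  H = [[-8, -3], [-3, -5]]
Verify stationarity: grad f(x*) = H x* + g = (0, 0).
Eigenvalues of H: -9.8541, -3.1459.
Both eigenvalues < 0, so H is negative definite -> x* is a strict local max.

max


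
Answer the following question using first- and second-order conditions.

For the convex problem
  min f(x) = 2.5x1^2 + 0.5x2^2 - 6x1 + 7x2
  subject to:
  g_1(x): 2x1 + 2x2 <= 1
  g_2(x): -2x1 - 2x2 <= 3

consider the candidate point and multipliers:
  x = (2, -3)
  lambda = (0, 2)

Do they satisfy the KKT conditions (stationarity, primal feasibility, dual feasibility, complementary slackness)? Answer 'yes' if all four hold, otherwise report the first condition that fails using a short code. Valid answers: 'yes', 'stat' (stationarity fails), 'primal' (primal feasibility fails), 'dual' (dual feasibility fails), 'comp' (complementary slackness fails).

Gradient of f: grad f(x) = Q x + c = (4, 4)
Constraint values g_i(x) = a_i^T x - b_i:
  g_1((2, -3)) = -3
  g_2((2, -3)) = -1
Stationarity residual: grad f(x) + sum_i lambda_i a_i = (0, 0)
  -> stationarity OK
Primal feasibility (all g_i <= 0): OK
Dual feasibility (all lambda_i >= 0): OK
Complementary slackness (lambda_i * g_i(x) = 0 for all i): FAILS

Verdict: the first failing condition is complementary_slackness -> comp.

comp


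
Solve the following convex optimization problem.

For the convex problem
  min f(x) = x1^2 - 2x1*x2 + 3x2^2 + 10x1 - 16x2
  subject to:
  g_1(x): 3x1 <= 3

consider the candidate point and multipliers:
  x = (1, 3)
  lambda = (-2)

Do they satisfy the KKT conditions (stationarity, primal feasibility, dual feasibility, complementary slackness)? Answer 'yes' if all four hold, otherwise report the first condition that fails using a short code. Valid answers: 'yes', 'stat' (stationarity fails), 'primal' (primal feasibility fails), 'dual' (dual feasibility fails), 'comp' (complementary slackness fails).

Gradient of f: grad f(x) = Q x + c = (6, 0)
Constraint values g_i(x) = a_i^T x - b_i:
  g_1((1, 3)) = 0
Stationarity residual: grad f(x) + sum_i lambda_i a_i = (0, 0)
  -> stationarity OK
Primal feasibility (all g_i <= 0): OK
Dual feasibility (all lambda_i >= 0): FAILS
Complementary slackness (lambda_i * g_i(x) = 0 for all i): OK

Verdict: the first failing condition is dual_feasibility -> dual.

dual


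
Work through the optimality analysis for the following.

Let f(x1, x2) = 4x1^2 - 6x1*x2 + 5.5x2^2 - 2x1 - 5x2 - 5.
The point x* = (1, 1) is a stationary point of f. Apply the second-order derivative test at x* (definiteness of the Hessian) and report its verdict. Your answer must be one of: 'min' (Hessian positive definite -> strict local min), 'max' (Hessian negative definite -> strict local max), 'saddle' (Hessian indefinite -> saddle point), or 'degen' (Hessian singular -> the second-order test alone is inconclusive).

Compute the Hessian H = grad^2 f:
  H = [[8, -6], [-6, 11]]
Verify stationarity: grad f(x*) = H x* + g = (0, 0).
Eigenvalues of H: 3.3153, 15.6847.
Both eigenvalues > 0, so H is positive definite -> x* is a strict local min.

min


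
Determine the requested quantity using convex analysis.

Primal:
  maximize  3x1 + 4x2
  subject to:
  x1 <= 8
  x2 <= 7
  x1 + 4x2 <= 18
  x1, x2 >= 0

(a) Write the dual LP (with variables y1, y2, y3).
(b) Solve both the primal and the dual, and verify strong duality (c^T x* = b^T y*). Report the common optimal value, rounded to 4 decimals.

The standard primal-dual pair for 'max c^T x s.t. A x <= b, x >= 0' is:
  Dual:  min b^T y  s.t.  A^T y >= c,  y >= 0.

So the dual LP is:
  minimize  8y1 + 7y2 + 18y3
  subject to:
    y1 + y3 >= 3
    y2 + 4y3 >= 4
    y1, y2, y3 >= 0

Solving the primal: x* = (8, 2.5).
  primal value c^T x* = 34.
Solving the dual: y* = (2, 0, 1).
  dual value b^T y* = 34.
Strong duality: c^T x* = b^T y*. Confirmed.

34


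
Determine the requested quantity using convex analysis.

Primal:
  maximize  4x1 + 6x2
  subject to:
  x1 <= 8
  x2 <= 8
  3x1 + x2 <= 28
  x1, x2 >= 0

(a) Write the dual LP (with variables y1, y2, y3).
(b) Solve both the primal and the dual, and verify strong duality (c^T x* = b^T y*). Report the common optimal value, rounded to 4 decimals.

The standard primal-dual pair for 'max c^T x s.t. A x <= b, x >= 0' is:
  Dual:  min b^T y  s.t.  A^T y >= c,  y >= 0.

So the dual LP is:
  minimize  8y1 + 8y2 + 28y3
  subject to:
    y1 + 3y3 >= 4
    y2 + y3 >= 6
    y1, y2, y3 >= 0

Solving the primal: x* = (6.6667, 8).
  primal value c^T x* = 74.6667.
Solving the dual: y* = (0, 4.6667, 1.3333).
  dual value b^T y* = 74.6667.
Strong duality: c^T x* = b^T y*. Confirmed.

74.6667


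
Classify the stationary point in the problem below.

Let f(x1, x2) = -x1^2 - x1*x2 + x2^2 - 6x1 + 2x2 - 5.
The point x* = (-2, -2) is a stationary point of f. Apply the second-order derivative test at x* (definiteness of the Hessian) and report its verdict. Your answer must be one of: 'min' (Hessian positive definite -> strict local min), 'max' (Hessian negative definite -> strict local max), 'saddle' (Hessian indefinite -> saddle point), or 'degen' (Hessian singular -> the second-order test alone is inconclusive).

Compute the Hessian H = grad^2 f:
  H = [[-2, -1], [-1, 2]]
Verify stationarity: grad f(x*) = H x* + g = (0, 0).
Eigenvalues of H: -2.2361, 2.2361.
Eigenvalues have mixed signs, so H is indefinite -> x* is a saddle point.

saddle


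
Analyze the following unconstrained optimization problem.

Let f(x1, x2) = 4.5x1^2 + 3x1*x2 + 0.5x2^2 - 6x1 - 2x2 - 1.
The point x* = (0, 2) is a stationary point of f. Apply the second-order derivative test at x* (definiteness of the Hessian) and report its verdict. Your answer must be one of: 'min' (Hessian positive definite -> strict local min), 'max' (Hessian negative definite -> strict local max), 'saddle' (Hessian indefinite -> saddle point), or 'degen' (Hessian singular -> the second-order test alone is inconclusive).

Compute the Hessian H = grad^2 f:
  H = [[9, 3], [3, 1]]
Verify stationarity: grad f(x*) = H x* + g = (0, 0).
Eigenvalues of H: 0, 10.
H has a zero eigenvalue (singular; positive semidefinite but not definite), so H is neither positive definite, negative definite, nor indefinite. The second-order test alone is inconclusive -> degen.
(Indeed, f is constant along the null direction of H through x*, so x* is not a strict local extremum.)

degen


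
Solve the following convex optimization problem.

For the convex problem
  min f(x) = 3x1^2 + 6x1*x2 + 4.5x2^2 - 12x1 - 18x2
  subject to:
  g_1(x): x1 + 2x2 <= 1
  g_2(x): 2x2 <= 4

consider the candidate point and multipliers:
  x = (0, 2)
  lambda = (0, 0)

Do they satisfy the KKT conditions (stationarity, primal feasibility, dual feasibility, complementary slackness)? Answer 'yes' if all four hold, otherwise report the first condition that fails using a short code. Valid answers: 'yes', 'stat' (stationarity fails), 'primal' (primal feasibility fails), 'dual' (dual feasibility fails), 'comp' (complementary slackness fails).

Gradient of f: grad f(x) = Q x + c = (0, 0)
Constraint values g_i(x) = a_i^T x - b_i:
  g_1((0, 2)) = 3
  g_2((0, 2)) = 0
Stationarity residual: grad f(x) + sum_i lambda_i a_i = (0, 0)
  -> stationarity OK
Primal feasibility (all g_i <= 0): FAILS
Dual feasibility (all lambda_i >= 0): OK
Complementary slackness (lambda_i * g_i(x) = 0 for all i): OK

Verdict: the first failing condition is primal_feasibility -> primal.

primal


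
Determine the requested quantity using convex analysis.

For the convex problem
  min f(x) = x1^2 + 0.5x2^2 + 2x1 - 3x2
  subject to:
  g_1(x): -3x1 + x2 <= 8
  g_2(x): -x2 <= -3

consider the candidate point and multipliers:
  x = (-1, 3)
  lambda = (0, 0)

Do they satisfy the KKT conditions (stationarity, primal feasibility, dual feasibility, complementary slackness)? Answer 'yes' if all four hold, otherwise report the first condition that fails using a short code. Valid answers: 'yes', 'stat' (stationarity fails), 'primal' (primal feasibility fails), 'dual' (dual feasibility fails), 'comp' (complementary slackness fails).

Gradient of f: grad f(x) = Q x + c = (0, 0)
Constraint values g_i(x) = a_i^T x - b_i:
  g_1((-1, 3)) = -2
  g_2((-1, 3)) = 0
Stationarity residual: grad f(x) + sum_i lambda_i a_i = (0, 0)
  -> stationarity OK
Primal feasibility (all g_i <= 0): OK
Dual feasibility (all lambda_i >= 0): OK
Complementary slackness (lambda_i * g_i(x) = 0 for all i): OK

Verdict: yes, KKT holds.

yes


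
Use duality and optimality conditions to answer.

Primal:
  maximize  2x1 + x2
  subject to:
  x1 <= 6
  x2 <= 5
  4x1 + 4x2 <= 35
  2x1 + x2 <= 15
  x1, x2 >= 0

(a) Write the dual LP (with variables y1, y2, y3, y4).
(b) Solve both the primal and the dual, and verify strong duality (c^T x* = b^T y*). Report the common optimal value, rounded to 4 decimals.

The standard primal-dual pair for 'max c^T x s.t. A x <= b, x >= 0' is:
  Dual:  min b^T y  s.t.  A^T y >= c,  y >= 0.

So the dual LP is:
  minimize  6y1 + 5y2 + 35y3 + 15y4
  subject to:
    y1 + 4y3 + 2y4 >= 2
    y2 + 4y3 + y4 >= 1
    y1, y2, y3, y4 >= 0

Solving the primal: x* = (6, 2.75).
  primal value c^T x* = 14.75.
Solving the dual: y* = (1, 0, 0.25, 0).
  dual value b^T y* = 14.75.
Strong duality: c^T x* = b^T y*. Confirmed.

14.75


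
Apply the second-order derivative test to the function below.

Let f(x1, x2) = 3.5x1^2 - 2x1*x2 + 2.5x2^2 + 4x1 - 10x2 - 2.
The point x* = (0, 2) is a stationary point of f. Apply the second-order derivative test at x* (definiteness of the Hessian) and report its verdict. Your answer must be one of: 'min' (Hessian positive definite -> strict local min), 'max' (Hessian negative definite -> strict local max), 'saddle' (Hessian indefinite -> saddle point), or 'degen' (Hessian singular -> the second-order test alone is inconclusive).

Compute the Hessian H = grad^2 f:
  H = [[7, -2], [-2, 5]]
Verify stationarity: grad f(x*) = H x* + g = (0, 0).
Eigenvalues of H: 3.7639, 8.2361.
Both eigenvalues > 0, so H is positive definite -> x* is a strict local min.

min


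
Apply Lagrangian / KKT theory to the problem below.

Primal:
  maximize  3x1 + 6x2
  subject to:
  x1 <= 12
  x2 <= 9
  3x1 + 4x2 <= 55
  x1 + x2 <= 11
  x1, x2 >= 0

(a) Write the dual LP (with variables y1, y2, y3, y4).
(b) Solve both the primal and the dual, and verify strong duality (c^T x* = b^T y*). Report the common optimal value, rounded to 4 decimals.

The standard primal-dual pair for 'max c^T x s.t. A x <= b, x >= 0' is:
  Dual:  min b^T y  s.t.  A^T y >= c,  y >= 0.

So the dual LP is:
  minimize  12y1 + 9y2 + 55y3 + 11y4
  subject to:
    y1 + 3y3 + y4 >= 3
    y2 + 4y3 + y4 >= 6
    y1, y2, y3, y4 >= 0

Solving the primal: x* = (2, 9).
  primal value c^T x* = 60.
Solving the dual: y* = (0, 3, 0, 3).
  dual value b^T y* = 60.
Strong duality: c^T x* = b^T y*. Confirmed.

60


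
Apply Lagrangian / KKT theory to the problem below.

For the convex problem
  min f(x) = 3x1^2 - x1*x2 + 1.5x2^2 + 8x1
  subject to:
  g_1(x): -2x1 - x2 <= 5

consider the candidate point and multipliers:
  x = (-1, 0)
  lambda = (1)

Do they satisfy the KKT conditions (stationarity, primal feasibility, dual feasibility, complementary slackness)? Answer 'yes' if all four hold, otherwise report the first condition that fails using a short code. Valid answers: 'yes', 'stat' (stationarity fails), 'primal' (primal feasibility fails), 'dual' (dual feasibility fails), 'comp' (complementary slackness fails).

Gradient of f: grad f(x) = Q x + c = (2, 1)
Constraint values g_i(x) = a_i^T x - b_i:
  g_1((-1, 0)) = -3
Stationarity residual: grad f(x) + sum_i lambda_i a_i = (0, 0)
  -> stationarity OK
Primal feasibility (all g_i <= 0): OK
Dual feasibility (all lambda_i >= 0): OK
Complementary slackness (lambda_i * g_i(x) = 0 for all i): FAILS

Verdict: the first failing condition is complementary_slackness -> comp.

comp


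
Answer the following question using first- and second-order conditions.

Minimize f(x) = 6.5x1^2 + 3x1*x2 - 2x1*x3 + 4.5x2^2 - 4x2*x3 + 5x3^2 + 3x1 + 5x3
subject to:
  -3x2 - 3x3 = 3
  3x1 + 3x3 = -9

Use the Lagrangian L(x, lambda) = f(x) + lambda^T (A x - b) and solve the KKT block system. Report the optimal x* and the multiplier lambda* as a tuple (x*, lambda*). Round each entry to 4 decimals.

Form the Lagrangian:
  L(x, lambda) = (1/2) x^T Q x + c^T x + lambda^T (A x - b)
Stationarity (grad_x L = 0): Q x + c + A^T lambda = 0.
Primal feasibility: A x = b.

This gives the KKT block system:
  [ Q   A^T ] [ x     ]   [-c ]
  [ A    0  ] [ lambda ] = [ b ]

Solving the linear system:
  x*      = (-1.56, 0.44, -1.44)
  lambda* = (1.68, 4.36)
  f(x*)   = 11.16

x* = (-1.56, 0.44, -1.44), lambda* = (1.68, 4.36)
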